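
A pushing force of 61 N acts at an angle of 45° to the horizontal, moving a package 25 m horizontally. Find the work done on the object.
W = F·d·cosθ = (61)(25)cos(45°) = 1078 J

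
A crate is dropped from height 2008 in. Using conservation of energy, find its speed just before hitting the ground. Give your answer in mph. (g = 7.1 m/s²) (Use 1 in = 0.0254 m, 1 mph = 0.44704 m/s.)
Convert to SI: h = 51.0032 m
mgh = ½mv² ⇒ v = √(2gh) = √(2·7.1·51.0032) = 26.9118 m/s = 60.2 mph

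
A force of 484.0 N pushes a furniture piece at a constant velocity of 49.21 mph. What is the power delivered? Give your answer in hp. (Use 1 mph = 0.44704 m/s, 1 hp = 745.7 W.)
Convert to SI: F = 484.0 N, v = 21.9988 m/s
P = Fv = (484.0)(21.9988) = 10647.4 W = 14.28 hp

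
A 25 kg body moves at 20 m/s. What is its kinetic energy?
KE = ½mv² = ½(25)(20)² = 5000.0 J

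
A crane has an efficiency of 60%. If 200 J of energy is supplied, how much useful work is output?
W_out = η·W_in = 0.6·200 = 120.0 J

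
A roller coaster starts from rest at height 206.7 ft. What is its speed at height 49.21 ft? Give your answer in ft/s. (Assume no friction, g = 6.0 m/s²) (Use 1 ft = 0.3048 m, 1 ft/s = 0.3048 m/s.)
Convert to SI: h₁−h₂ = 48.003 m
mgh₁ = mgh₂ + ½mv² ⇒ v = √(2g(h₁−h₂)) = √(2·6.0·48.003) = 24.0007 m/s = 78.74 ft/s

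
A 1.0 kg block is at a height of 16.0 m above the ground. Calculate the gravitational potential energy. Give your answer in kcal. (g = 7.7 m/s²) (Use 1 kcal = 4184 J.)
PE = mgh = (1.0)(7.7)(16.0) = 123.2 J = 0.02945 kcal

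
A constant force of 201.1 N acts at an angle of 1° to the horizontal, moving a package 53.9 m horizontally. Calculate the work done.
W = F·d·cosθ = (201.1)(53.9)cos(1°) = 10840 J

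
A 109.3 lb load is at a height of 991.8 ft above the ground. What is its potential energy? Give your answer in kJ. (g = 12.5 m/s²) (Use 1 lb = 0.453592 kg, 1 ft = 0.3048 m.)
Convert to SI: m = 49.5776 kg, h = 302.301 m
PE = mgh = (49.5776)(12.5)(302.301) = 187342 J = 187.3 kJ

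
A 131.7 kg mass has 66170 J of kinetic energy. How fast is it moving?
v = √(2·KE/m) = √(2·66170/131.7) = 31.7 m/s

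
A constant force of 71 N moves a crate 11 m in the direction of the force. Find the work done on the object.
W = F·d = (71)(11) = 781.0 J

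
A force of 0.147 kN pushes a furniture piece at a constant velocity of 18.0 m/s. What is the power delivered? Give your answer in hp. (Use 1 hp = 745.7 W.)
Convert to SI: F = 147.0 N, v = 18.0 m/s
P = Fv = (147.0)(18.0) = 2646.0 W = 3.548 hp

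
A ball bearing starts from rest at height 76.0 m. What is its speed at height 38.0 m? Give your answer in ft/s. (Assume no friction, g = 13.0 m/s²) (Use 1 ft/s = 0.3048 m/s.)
mgh₁ = mgh₂ + ½mv² ⇒ v = √(2g(h₁−h₂)) = √(2·13.0·38.0) = 31.4325 m/s = 103.1 ft/s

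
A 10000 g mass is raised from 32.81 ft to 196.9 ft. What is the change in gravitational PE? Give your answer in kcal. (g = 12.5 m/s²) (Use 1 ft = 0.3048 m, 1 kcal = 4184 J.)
Convert to SI: m = 10.0 kg, Δh = 50.0146 m
ΔPE = mgΔh = (10.0)(12.5)(50.0146) = 6251.83 J = 1.494 kcal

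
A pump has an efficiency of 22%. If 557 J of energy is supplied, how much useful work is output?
W_out = η·W_in = 0.22·557 = 122.54 J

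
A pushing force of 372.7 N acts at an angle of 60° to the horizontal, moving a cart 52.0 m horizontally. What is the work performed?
W = F·d·cosθ = (372.7)(52.0)cos(60°) = 9690 J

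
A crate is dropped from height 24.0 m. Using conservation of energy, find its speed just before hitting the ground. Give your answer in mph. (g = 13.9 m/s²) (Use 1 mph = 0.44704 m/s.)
mgh = ½mv² ⇒ v = √(2gh) = √(2·13.9·24.0) = 25.8302 m/s = 57.78 mph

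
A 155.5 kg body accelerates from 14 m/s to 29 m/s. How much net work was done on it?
W = ΔKE = ½m(v₂² − v₁²) = ½(155.5)(29² − 14²) = 50148.75 J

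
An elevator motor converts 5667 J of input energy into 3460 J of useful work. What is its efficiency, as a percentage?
η = W_out/W_in = 3460/5667 = 61.06%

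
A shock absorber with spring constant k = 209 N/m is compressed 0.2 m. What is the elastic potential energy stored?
PE = ½kx² = ½(209)(0.2)² = 4.18 J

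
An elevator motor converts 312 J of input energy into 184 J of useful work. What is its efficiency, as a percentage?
η = W_out/W_in = 184/312 = 58.97%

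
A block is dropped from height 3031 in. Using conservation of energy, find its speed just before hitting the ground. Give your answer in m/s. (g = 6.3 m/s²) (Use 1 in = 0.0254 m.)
Convert to SI: h = 76.9874 m
mgh = ½mv² ⇒ v = √(2gh) = √(2·6.3·76.9874) = 31.15 m/s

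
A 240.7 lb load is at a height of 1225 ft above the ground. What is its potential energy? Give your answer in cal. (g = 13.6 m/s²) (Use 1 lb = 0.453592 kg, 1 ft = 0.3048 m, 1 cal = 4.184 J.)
Convert to SI: m = 109.18 kg, h = 373.38 m
PE = mgh = (109.18)(13.6)(373.38) = 554410 J = 132500 cal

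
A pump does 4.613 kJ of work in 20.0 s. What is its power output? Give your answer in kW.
Convert to SI: W = 4613.0 J, t = 20.0 s
P = W/t = 4613.0/20.0 = 230.65 W = 0.2307 kW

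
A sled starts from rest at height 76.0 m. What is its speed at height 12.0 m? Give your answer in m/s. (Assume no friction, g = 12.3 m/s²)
mgh₁ = mgh₂ + ½mv² ⇒ v = √(2g(h₁−h₂)) = √(2·12.3·64.0) = 39.68 m/s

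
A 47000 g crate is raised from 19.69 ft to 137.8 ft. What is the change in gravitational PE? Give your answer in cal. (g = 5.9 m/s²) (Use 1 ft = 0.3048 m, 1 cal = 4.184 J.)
Convert to SI: m = 47.0 kg, Δh = 35.9999 m
ΔPE = mgΔh = (47.0)(5.9)(35.9999) = 9982.78 J = 2386 cal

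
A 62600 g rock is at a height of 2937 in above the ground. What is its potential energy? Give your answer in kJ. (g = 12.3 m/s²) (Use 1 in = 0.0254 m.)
Convert to SI: m = 62.6 kg, h = 74.5998 m
PE = mgh = (62.6)(12.3)(74.5998) = 57440.4 J = 57.44 kJ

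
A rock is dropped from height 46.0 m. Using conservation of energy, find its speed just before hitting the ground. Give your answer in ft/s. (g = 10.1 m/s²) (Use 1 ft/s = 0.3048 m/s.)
mgh = ½mv² ⇒ v = √(2gh) = √(2·10.1·46.0) = 30.4828 m/s = 100.0 ft/s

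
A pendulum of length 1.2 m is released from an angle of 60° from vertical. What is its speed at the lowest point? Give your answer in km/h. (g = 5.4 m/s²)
h = L(1 − cosθ) = 1.2(1 − cos60°) = 0.6 m
v = √(2gh) = √(2·5.4·0.6) = 2.54558 m/s = 9.164 km/h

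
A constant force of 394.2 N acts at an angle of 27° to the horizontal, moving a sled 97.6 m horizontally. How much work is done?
W = F·d·cosθ = (394.2)(97.6)cos(27°) = 34280 J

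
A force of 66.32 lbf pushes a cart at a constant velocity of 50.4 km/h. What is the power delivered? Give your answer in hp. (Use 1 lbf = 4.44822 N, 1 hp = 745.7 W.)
Convert to SI: F = 295.006 N, v = 14.0 m/s
P = Fv = (295.006)(14.0) = 4130.08 W = 5.539 hp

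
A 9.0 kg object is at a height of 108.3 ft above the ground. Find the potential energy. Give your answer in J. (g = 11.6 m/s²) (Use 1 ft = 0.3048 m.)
Convert to SI: m = 9.0 kg, h = 33.0098 m
PE = mgh = (9.0)(11.6)(33.0098) = 3446 J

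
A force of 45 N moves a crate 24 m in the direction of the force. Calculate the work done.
W = F·d = (45)(24) = 1080 J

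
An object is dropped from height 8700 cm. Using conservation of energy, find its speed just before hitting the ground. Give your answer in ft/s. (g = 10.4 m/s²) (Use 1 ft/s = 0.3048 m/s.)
Convert to SI: h = 87.0 m
mgh = ½mv² ⇒ v = √(2gh) = √(2·10.4·87.0) = 42.5394 m/s = 139.6 ft/s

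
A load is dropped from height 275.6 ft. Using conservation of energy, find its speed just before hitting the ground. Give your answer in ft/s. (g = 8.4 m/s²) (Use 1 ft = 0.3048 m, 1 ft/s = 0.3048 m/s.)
Convert to SI: h = 84.0029 m
mgh = ½mv² ⇒ v = √(2gh) = √(2·8.4·84.0029) = 37.56659 m/s = 123.2 ft/s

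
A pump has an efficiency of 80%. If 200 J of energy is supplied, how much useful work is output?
W_out = η·W_in = 0.8·200 = 160.0 J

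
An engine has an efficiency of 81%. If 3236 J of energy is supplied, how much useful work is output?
W_out = η·W_in = 0.81·3236 = 2621.16 J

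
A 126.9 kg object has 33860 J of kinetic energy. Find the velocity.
v = √(2·KE/m) = √(2·33860/126.9) = 23.1 m/s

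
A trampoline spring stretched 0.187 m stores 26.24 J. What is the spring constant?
k = 2·PE/x² = 2·26.24/(0.187)² = 1501 N/m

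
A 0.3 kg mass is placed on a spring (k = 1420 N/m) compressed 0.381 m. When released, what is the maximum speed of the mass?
½kx² = ½mv² ⇒ v = x√(k/m) = (0.381)√(1420/0.3) = 26.21 m/s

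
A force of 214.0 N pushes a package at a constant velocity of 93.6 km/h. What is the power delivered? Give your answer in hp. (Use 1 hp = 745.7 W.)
Convert to SI: F = 214.0 N, v = 26.0 m/s
P = Fv = (214.0)(26.0) = 5564.0 W = 7.461 hp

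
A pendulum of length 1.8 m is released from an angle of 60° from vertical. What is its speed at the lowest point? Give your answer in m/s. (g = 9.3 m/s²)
h = L(1 − cosθ) = 1.8(1 − cos60°) = 0.9 m
v = √(2gh) = √(2·9.3·0.9) = 4.091 m/s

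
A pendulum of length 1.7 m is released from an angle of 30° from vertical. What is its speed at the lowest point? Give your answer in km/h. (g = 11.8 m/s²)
h = L(1 − cosθ) = 1.7(1 − cos30°) = 0.227757 m
v = √(2gh) = √(2·11.8·0.227757) = 2.31842 m/s = 8.346 km/h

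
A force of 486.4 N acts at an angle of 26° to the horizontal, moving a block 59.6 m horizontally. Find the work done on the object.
W = F·d·cosθ = (486.4)(59.6)cos(26°) = 26060 J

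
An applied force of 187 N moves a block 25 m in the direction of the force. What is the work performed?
W = F·d = (187)(25) = 4675 J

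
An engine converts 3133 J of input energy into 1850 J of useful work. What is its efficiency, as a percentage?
η = W_out/W_in = 1850/3133 = 59.05%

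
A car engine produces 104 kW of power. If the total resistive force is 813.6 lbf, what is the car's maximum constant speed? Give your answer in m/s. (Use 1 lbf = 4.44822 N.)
Convert to SI: F = 3619.07 N
P = Fv ⇒ v = P/F = 104000 W/3619.07 N = 28.74 m/s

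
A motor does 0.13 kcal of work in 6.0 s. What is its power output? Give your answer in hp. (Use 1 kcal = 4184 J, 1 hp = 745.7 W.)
Convert to SI: W = 543.92 J, t = 6.0 s
P = W/t = 543.92/6.0 = 90.6533 W = 0.1216 hp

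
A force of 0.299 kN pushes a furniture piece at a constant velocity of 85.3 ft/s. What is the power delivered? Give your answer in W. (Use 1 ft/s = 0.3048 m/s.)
Convert to SI: F = 299.0 N, v = 25.9994 m/s
P = Fv = (299.0)(25.9994) = 7774 W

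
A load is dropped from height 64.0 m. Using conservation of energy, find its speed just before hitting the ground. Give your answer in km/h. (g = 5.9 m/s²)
mgh = ½mv² ⇒ v = √(2gh) = √(2·5.9·64.0) = 27.4809 m/s = 98.93 km/h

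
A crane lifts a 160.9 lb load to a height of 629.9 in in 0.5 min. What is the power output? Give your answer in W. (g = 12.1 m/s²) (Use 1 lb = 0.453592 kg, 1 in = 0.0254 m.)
Convert to SI: m = 72.983 kg, h = 15.9995 m, t = 30.0 s
P = mgh/t = (72.983)(12.1)(15.9995)/30.0 = 471.0 W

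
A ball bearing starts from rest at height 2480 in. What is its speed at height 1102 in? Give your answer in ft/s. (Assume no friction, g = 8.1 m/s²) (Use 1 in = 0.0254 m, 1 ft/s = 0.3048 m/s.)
Convert to SI: h₁−h₂ = 35.0012 m
mgh₁ = mgh₂ + ½mv² ⇒ v = √(2g(h₁−h₂)) = √(2·8.1·35.0012) = 23.8122 m/s = 78.12 ft/s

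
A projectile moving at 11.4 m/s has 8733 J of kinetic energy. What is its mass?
m = 2·KE/v² = 2·8733/(11.4)² = 134.4 kg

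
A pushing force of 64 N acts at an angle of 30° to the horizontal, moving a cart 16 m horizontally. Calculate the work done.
W = F·d·cosθ = (64)(16)cos(30°) = 886.8 J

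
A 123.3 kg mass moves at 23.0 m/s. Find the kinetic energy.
KE = ½mv² = ½(123.3)(23.0)² = 32610 J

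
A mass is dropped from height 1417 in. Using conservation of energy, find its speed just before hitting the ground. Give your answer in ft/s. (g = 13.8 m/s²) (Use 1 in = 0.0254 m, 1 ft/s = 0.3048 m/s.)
Convert to SI: h = 35.9918 m
mgh = ½mv² ⇒ v = √(2gh) = √(2·13.8·35.9918) = 31.5178 m/s = 103.4 ft/s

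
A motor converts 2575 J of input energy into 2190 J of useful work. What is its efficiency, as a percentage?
η = W_out/W_in = 2190/2575 = 85.05%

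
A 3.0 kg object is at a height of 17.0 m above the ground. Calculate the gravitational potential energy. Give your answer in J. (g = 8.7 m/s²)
PE = mgh = (3.0)(8.7)(17.0) = 443.7 J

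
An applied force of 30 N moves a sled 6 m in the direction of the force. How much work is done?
W = F·d = (30)(6) = 180.0 J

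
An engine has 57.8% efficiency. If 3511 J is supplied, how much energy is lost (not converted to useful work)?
W_lost = W_in(1 − η) = 3511·(1 − 0.578) = 1482 J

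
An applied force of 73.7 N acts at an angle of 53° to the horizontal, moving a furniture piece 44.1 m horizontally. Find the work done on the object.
W = F·d·cosθ = (73.7)(44.1)cos(53°) = 1956 J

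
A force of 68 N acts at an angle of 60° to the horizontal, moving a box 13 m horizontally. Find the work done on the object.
W = F·d·cosθ = (68)(13)cos(60°) = 442.0 J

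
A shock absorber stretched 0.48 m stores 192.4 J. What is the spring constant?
k = 2·PE/x² = 2·192.4/(0.48)² = 1670 N/m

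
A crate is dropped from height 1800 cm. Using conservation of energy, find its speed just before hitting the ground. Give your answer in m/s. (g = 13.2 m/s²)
Convert to SI: h = 18.0 m
mgh = ½mv² ⇒ v = √(2gh) = √(2·13.2·18.0) = 21.8 m/s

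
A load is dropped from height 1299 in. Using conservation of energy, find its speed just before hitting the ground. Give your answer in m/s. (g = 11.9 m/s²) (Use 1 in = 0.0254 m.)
Convert to SI: h = 32.9946 m
mgh = ½mv² ⇒ v = √(2gh) = √(2·11.9·32.9946) = 28.02 m/s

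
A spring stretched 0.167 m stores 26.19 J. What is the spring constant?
k = 2·PE/x² = 2·26.19/(0.167)² = 1878 N/m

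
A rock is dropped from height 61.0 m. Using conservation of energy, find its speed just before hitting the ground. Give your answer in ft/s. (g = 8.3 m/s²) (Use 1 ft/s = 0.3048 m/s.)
mgh = ½mv² ⇒ v = √(2gh) = √(2·8.3·61.0) = 31.8214 m/s = 104.4 ft/s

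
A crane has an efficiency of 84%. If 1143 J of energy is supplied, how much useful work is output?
W_out = η·W_in = 0.84·1143 = 960.12 J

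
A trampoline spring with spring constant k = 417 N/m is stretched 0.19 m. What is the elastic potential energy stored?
PE = ½kx² = ½(417)(0.19)² = 7.527 J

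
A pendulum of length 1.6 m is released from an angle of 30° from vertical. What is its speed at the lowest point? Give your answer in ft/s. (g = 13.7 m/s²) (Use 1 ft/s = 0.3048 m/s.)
h = L(1 − cosθ) = 1.6(1 − cos30°) = 0.214359 m
v = √(2gh) = √(2·13.7·0.214359) = 2.42352 m/s = 7.951 ft/s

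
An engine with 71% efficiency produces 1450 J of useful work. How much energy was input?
W_in = W_out/η = 1450/0.71 = 2042 J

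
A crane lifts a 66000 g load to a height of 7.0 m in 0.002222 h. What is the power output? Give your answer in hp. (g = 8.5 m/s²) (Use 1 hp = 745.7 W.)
Convert to SI: m = 66.0 kg, h = 7.0 m, t = 7.9992 s
P = mgh/t = (66.0)(8.5)(7.0)/7.9992 = 490.924 W = 0.6583 hp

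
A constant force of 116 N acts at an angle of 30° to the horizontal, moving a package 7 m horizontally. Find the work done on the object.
W = F·d·cosθ = (116)(7)cos(30°) = 703.2 J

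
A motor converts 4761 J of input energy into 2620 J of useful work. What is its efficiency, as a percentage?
η = W_out/W_in = 2620/4761 = 55.03%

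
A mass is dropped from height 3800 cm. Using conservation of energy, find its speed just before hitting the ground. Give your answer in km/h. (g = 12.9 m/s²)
Convert to SI: h = 38.0 m
mgh = ½mv² ⇒ v = √(2gh) = √(2·12.9·38.0) = 31.3113 m/s = 112.7 km/h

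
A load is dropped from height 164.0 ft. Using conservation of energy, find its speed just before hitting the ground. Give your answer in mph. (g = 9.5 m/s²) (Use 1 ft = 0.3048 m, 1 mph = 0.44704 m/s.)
Convert to SI: h = 49.9872 m
mgh = ½mv² ⇒ v = √(2gh) = √(2·9.5·49.9872) = 30.8181 m/s = 68.94 mph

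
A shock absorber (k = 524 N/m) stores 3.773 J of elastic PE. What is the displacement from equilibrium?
x = √(2·PE/k) = √(2·3.773/524) = 0.12 m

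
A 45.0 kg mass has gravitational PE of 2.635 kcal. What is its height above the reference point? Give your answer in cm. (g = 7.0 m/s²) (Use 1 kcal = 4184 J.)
Convert to SI: m = 45.0 kg, PE = 11024.8 J
h = PE/(mg) = 11024.8/(45.0·7.0) = 34.9995 m = 3500 cm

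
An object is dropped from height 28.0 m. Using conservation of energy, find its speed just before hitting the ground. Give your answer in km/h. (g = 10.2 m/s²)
mgh = ½mv² ⇒ v = √(2gh) = √(2·10.2·28.0) = 23.8998 m/s = 86.04 km/h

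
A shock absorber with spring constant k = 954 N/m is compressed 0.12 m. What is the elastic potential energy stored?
PE = ½kx² = ½(954)(0.12)² = 6.869 J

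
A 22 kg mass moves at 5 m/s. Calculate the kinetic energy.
KE = ½mv² = ½(22)(5)² = 275.0 J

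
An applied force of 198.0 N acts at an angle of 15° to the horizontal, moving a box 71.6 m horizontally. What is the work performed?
W = F·d·cosθ = (198.0)(71.6)cos(15°) = 13690 J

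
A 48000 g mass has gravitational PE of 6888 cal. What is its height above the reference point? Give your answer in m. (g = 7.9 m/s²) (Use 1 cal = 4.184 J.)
Convert to SI: m = 48.0 kg, PE = 28819.4 J
h = PE/(mg) = 28819.4/(48.0·7.9) = 76.0 m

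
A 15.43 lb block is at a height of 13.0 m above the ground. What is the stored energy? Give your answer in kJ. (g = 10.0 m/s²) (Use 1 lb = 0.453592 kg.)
Convert to SI: m = 6.99892 kg, h = 13.0 m
PE = mgh = (6.99892)(10.0)(13.0) = 909.86 J = 0.9099 kJ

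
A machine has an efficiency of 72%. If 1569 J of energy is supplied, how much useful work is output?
W_out = η·W_in = 0.72·1569 = 1129.68 J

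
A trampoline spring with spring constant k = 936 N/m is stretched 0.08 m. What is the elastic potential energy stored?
PE = ½kx² = ½(936)(0.08)² = 2.995 J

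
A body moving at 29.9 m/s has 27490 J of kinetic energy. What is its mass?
m = 2·KE/v² = 2·27490/(29.9)² = 61.5 kg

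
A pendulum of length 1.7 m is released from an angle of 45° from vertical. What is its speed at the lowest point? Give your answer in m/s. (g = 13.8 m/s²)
h = L(1 − cosθ) = 1.7(1 − cos45°) = 0.497918 m
v = √(2gh) = √(2·13.8·0.497918) = 3.707 m/s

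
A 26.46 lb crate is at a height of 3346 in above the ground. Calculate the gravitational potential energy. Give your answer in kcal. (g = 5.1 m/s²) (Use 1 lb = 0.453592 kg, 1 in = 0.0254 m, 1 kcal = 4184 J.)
Convert to SI: m = 12.002 kg, h = 84.9884 m
PE = mgh = (12.002)(5.1)(84.9884) = 5202.18 J = 1.243 kcal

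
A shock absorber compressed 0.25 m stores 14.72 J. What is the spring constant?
k = 2·PE/x² = 2·14.72/(0.25)² = 471.0 N/m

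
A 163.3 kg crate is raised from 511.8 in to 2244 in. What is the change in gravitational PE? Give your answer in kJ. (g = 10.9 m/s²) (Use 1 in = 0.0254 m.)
Convert to SI: m = 163.3 kg, Δh = 43.9979 m
ΔPE = mgΔh = (163.3)(10.9)(43.9979) = 78314.9 J = 78.31 kJ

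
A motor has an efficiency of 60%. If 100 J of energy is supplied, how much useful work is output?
W_out = η·W_in = 0.6·100 = 60.0 J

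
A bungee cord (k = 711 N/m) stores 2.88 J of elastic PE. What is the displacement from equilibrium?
x = √(2·PE/k) = √(2·2.88/711) = 0.09001 m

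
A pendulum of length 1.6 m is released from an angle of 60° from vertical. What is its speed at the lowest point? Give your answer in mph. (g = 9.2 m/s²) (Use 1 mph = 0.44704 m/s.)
h = L(1 − cosθ) = 1.6(1 − cos60°) = 0.8 m
v = √(2gh) = √(2·9.2·0.8) = 3.83667 m/s = 8.582 mph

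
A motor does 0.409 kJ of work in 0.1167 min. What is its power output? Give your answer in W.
Convert to SI: W = 409.0 J, t = 7.002 s
P = W/t = 409.0/7.002 = 58.41 W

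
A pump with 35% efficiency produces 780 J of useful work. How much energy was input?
W_in = W_out/η = 780/0.35 = 2229 J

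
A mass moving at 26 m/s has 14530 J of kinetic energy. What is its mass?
m = 2·KE/v² = 2·14530/(26)² = 42.99 kg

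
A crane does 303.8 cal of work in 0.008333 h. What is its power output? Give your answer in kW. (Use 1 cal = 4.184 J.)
Convert to SI: W = 1271.1 J, t = 29.9988 s
P = W/t = 1271.1/29.9988 = 42.3717 W = 0.04237 kW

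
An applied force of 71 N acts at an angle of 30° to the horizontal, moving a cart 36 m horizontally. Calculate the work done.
W = F·d·cosθ = (71)(36)cos(30°) = 2214 J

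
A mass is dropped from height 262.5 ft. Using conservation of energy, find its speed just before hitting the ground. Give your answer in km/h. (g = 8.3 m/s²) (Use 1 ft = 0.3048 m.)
Convert to SI: h = 80.01 m
mgh = ½mv² ⇒ v = √(2gh) = √(2·8.3·80.01) = 36.444 m/s = 131.2 km/h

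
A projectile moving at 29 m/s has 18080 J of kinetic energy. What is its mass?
m = 2·KE/v² = 2·18080/(29)² = 43.0 kg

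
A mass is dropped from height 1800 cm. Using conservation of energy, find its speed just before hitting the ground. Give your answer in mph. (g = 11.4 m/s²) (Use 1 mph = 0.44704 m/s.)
Convert to SI: h = 18.0 m
mgh = ½mv² ⇒ v = √(2gh) = √(2·11.4·18.0) = 20.2583 m/s = 45.32 mph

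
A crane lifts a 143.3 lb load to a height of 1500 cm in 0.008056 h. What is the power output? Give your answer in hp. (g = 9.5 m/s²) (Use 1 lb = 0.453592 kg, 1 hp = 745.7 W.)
Convert to SI: m = 64.9997 kg, h = 15.0 m, t = 29.0016 s
P = mgh/t = (64.9997)(9.5)(15.0)/29.0016 = 319.378 W = 0.4283 hp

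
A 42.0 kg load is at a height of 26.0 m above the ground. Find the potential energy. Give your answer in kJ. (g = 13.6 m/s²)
PE = mgh = (42.0)(13.6)(26.0) = 14851.2 J = 14.85 kJ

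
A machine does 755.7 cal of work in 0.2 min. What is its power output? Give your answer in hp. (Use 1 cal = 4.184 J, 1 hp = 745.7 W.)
Convert to SI: W = 3161.85 J, t = 12.0 s
P = W/t = 3161.85/12.0 = 263.487 W = 0.3533 hp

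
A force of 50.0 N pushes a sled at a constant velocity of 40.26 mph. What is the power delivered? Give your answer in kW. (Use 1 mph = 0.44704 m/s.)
Convert to SI: F = 50.0 N, v = 17.9978 m/s
P = Fv = (50.0)(17.9978) = 899.892 W = 0.8999 kW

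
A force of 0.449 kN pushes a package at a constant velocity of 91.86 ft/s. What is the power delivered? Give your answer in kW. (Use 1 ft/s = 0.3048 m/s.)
Convert to SI: F = 449.0 N, v = 27.9989 m/s
P = Fv = (449.0)(27.9989) = 12571.5 W = 12.57 kW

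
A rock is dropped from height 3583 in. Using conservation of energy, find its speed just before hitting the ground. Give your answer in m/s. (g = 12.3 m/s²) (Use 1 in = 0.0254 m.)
Convert to SI: h = 91.0082 m
mgh = ½mv² ⇒ v = √(2gh) = √(2·12.3·91.0082) = 47.32 m/s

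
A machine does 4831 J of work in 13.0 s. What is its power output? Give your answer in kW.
P = W/t = 4831.0/13.0 = 371.615 W = 0.3716 kW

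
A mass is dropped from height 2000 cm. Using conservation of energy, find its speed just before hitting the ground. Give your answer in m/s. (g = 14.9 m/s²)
Convert to SI: h = 20.0 m
mgh = ½mv² ⇒ v = √(2gh) = √(2·14.9·20.0) = 24.41 m/s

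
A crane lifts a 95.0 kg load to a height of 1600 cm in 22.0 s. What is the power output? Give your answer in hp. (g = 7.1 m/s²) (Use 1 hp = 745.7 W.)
Convert to SI: m = 95.0 kg, h = 16.0 m, t = 22.0 s
P = mgh/t = (95.0)(7.1)(16.0)/22.0 = 490.545 W = 0.6578 hp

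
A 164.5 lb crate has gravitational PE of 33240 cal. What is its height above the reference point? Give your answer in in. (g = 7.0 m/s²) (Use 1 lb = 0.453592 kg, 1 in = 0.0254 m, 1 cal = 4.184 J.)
Convert to SI: m = 74.6159 kg, PE = 139076 J
h = PE/(mg) = 139076/(74.6159·7.0) = 266.271 m = 10480 in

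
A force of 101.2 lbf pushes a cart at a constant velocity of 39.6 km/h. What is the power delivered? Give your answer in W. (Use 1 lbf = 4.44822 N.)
Convert to SI: F = 450.16 N, v = 11.0 m/s
P = Fv = (450.16)(11.0) = 4952 W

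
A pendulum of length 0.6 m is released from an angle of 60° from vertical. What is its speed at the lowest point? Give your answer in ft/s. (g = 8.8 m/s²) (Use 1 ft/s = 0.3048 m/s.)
h = L(1 − cosθ) = 0.6(1 − cos60°) = 0.3 m
v = √(2gh) = √(2·8.8·0.3) = 2.29783 m/s = 7.539 ft/s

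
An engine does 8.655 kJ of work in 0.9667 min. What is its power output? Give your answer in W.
Convert to SI: W = 8655.0 J, t = 58.002 s
P = W/t = 8655.0/58.002 = 149.2 W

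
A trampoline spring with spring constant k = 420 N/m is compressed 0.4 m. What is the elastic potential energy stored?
PE = ½kx² = ½(420)(0.4)² = 33.6 J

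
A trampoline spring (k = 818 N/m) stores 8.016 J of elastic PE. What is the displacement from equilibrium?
x = √(2·PE/k) = √(2·8.016/818) = 0.14 m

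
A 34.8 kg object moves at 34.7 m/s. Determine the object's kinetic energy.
KE = ½mv² = ½(34.8)(34.7)² = 20950 J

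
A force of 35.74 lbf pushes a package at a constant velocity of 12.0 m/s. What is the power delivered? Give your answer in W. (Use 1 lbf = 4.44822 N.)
Convert to SI: F = 158.979 N, v = 12.0 m/s
P = Fv = (158.979)(12.0) = 1908 W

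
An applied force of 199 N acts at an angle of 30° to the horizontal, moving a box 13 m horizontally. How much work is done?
W = F·d·cosθ = (199)(13)cos(30°) = 2240 J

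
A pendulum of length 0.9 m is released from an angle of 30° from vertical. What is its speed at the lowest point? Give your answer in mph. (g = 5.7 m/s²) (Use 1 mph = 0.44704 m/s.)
h = L(1 − cosθ) = 0.9(1 − cos30°) = 0.120577 m
v = √(2gh) = √(2·5.7·0.120577) = 1.17242 m/s = 2.623 mph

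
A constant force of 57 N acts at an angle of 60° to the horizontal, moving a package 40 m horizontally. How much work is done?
W = F·d·cosθ = (57)(40)cos(60°) = 1140 J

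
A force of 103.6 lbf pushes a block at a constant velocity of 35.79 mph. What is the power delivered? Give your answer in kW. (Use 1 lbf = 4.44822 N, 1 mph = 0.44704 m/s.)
Convert to SI: F = 460.836 N, v = 15.9996 m/s
P = Fv = (460.836)(15.9996) = 7373.17 W = 7.373 kW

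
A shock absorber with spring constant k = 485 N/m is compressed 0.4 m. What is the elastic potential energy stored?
PE = ½kx² = ½(485)(0.4)² = 38.8 J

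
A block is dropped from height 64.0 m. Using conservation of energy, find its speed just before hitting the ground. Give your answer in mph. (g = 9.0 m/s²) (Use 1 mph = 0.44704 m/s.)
mgh = ½mv² ⇒ v = √(2gh) = √(2·9.0·64.0) = 33.9411 m/s = 75.92 mph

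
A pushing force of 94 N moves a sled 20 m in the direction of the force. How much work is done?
W = F·d = (94)(20) = 1880 J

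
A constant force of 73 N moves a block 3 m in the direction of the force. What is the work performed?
W = F·d = (73)(3) = 219.0 J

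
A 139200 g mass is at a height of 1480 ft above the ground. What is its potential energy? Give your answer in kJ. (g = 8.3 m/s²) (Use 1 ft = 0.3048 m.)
Convert to SI: m = 139.2 kg, h = 451.104 m
PE = mgh = (139.2)(8.3)(451.104) = 521188 J = 521.2 kJ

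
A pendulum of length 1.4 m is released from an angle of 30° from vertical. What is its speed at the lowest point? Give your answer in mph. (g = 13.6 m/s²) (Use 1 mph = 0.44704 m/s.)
h = L(1 − cosθ) = 1.4(1 − cos30°) = 0.187564 m
v = √(2gh) = √(2·13.6·0.187564) = 2.25871 m/s = 5.053 mph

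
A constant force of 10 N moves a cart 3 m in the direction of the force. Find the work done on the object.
W = F·d = (10)(3) = 30.0 J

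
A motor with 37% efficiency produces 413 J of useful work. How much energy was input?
W_in = W_out/η = 413/0.37 = 1116 J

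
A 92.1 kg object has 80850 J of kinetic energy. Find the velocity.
v = √(2·KE/m) = √(2·80850/92.1) = 41.9 m/s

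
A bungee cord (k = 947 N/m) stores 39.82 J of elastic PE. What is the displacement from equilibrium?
x = √(2·PE/k) = √(2·39.82/947) = 0.29 m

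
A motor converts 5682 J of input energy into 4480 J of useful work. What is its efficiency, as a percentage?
η = W_out/W_in = 4480/5682 = 78.85%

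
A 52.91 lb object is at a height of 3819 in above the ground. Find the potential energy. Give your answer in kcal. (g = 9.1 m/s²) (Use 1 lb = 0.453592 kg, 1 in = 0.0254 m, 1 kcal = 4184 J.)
Convert to SI: m = 23.9996 kg, h = 97.0026 m
PE = mgh = (23.9996)(9.1)(97.0026) = 21185.0 J = 5.063 kcal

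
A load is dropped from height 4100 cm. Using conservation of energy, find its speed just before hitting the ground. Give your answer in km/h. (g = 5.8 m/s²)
Convert to SI: h = 41.0 m
mgh = ½mv² ⇒ v = √(2gh) = √(2·5.8·41.0) = 21.8083 m/s = 78.51 km/h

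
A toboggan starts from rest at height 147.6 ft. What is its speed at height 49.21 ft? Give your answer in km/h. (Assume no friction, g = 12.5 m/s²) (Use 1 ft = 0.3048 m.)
Convert to SI: h₁−h₂ = 29.9893 m
mgh₁ = mgh₂ + ½mv² ⇒ v = √(2g(h₁−h₂)) = √(2·12.5·29.9893) = 27.3812 m/s = 98.57 km/h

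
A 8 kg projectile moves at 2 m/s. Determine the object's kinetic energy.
KE = ½mv² = ½(8)(2)² = 16.0 J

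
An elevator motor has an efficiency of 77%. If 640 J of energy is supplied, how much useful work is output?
W_out = η·W_in = 0.77·640 = 492.8 J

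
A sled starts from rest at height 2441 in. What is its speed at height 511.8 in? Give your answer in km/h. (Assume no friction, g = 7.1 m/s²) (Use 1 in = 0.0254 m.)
Convert to SI: h₁−h₂ = 49.0017 m
mgh₁ = mgh₂ + ½mv² ⇒ v = √(2g(h₁−h₂)) = √(2·7.1·49.0017) = 26.3785 m/s = 94.96 km/h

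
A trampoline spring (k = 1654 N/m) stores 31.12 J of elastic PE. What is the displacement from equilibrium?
x = √(2·PE/k) = √(2·31.12/1654) = 0.194 m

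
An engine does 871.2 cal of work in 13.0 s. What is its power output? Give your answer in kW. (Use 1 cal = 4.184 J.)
Convert to SI: W = 3645.1 J, t = 13.0 s
P = W/t = 3645.1/13.0 = 280.392 W = 0.2804 kW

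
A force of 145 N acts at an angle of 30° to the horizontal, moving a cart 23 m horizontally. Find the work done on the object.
W = F·d·cosθ = (145)(23)cos(30°) = 2888 J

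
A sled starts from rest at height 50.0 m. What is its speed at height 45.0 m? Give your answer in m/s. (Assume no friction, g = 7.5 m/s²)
mgh₁ = mgh₂ + ½mv² ⇒ v = √(2g(h₁−h₂)) = √(2·7.5·5.0) = 8.66 m/s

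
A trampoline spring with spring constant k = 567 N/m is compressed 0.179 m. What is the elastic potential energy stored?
PE = ½kx² = ½(567)(0.179)² = 9.084 J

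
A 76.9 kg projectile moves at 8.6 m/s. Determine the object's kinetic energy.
KE = ½mv² = ½(76.9)(8.6)² = 2844 J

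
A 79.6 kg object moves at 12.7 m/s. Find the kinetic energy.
KE = ½mv² = ½(79.6)(12.7)² = 6419 J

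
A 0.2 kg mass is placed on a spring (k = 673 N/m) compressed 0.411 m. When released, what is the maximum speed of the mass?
½kx² = ½mv² ⇒ v = x√(k/m) = (0.411)√(673/0.2) = 23.84 m/s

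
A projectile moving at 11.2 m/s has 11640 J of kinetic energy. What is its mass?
m = 2·KE/v² = 2·11640/(11.2)² = 185.6 kg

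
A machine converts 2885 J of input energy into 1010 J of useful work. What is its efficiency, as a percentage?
η = W_out/W_in = 1010/2885 = 35.01%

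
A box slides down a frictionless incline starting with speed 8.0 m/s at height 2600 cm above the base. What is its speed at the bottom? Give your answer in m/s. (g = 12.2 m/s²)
Convert to SI: v₀ = 8.0 m/s, h = 26.0 m
½mv₀² + mgh = ½mv² ⇒ v = √(v₀² + 2gh) = √(8.0² + 2·12.2·26.0) = 26.43 m/s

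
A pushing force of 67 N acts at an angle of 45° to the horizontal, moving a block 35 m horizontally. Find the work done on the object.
W = F·d·cosθ = (67)(35)cos(45°) = 1658 J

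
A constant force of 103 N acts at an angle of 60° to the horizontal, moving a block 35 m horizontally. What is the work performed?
W = F·d·cosθ = (103)(35)cos(60°) = 1803 J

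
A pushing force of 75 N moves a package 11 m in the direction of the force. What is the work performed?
W = F·d = (75)(11) = 825.0 J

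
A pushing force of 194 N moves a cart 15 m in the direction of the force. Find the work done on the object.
W = F·d = (194)(15) = 2910 J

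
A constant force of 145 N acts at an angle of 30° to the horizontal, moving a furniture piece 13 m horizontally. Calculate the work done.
W = F·d·cosθ = (145)(13)cos(30°) = 1632 J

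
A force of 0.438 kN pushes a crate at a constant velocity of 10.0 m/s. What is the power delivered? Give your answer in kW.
Convert to SI: F = 438.0 N, v = 10.0 m/s
P = Fv = (438.0)(10.0) = 4380.0 W = 4.38 kW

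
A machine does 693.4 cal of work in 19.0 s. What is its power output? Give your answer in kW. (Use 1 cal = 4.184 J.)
Convert to SI: W = 2901.19 J, t = 19.0 s
P = W/t = 2901.19/19.0 = 152.694 W = 0.1527 kW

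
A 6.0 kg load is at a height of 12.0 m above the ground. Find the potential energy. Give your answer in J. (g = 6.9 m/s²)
PE = mgh = (6.0)(6.9)(12.0) = 496.8 J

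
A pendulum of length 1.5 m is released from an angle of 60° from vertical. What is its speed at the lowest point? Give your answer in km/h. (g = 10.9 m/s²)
h = L(1 − cosθ) = 1.5(1 − cos60°) = 0.75 m
v = √(2gh) = √(2·10.9·0.75) = 4.04351 m/s = 14.56 km/h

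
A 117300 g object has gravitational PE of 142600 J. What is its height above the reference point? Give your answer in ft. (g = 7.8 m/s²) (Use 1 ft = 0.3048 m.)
Convert to SI: m = 117.3 kg, PE = 142600 J
h = PE/(mg) = 142600/(117.3·7.8) = 155.857 m = 511.3 ft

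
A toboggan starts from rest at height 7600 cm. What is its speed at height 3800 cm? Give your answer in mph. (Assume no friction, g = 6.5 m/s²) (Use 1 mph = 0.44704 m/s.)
Convert to SI: h₁−h₂ = 38.0 m
mgh₁ = mgh₂ + ½mv² ⇒ v = √(2g(h₁−h₂)) = √(2·6.5·38.0) = 22.2261 m/s = 49.72 mph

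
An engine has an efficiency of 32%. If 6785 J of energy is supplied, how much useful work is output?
W_out = η·W_in = 0.32·6785 = 2171.2 J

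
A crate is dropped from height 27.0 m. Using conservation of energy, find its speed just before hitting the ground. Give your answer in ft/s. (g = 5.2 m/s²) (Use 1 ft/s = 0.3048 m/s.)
mgh = ½mv² ⇒ v = √(2gh) = √(2·5.2·27.0) = 16.7571 m/s = 54.98 ft/s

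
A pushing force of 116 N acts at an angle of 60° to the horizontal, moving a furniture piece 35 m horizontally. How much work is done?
W = F·d·cosθ = (116)(35)cos(60°) = 2030 J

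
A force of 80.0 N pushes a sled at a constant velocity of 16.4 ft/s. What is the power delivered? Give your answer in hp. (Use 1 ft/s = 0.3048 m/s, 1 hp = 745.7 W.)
Convert to SI: F = 80.0 N, v = 4.99872 m/s
P = Fv = (80.0)(4.99872) = 399.898 W = 0.5363 hp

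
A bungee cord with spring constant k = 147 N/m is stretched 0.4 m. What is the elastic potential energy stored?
PE = ½kx² = ½(147)(0.4)² = 11.76 J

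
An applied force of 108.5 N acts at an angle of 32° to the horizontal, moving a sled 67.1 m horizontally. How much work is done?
W = F·d·cosθ = (108.5)(67.1)cos(32°) = 6174 J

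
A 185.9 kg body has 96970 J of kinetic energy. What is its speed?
v = √(2·KE/m) = √(2·96970/185.9) = 32.3 m/s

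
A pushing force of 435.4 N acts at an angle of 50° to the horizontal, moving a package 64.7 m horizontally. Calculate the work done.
W = F·d·cosθ = (435.4)(64.7)cos(50°) = 18110 J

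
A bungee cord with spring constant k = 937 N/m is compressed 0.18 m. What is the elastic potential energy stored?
PE = ½kx² = ½(937)(0.18)² = 15.18 J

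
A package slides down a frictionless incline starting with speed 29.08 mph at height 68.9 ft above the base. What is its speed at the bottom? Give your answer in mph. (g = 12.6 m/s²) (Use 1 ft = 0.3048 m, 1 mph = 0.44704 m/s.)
Convert to SI: v₀ = 12.9999 m/s, h = 21.0007 m
½mv₀² + mgh = ½mv² ⇒ v = √(v₀² + 2gh) = √(12.9999² + 2·12.6·21.0007) = 26.4238 m/s = 59.11 mph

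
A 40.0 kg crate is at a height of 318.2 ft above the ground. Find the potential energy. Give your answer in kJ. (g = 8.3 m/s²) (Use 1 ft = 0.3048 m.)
Convert to SI: m = 40.0 kg, h = 96.9874 m
PE = mgh = (40.0)(8.3)(96.9874) = 32199.8 J = 32.2 kJ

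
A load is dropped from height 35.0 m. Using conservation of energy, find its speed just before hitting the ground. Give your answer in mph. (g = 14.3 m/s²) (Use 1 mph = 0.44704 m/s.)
mgh = ½mv² ⇒ v = √(2gh) = √(2·14.3·35.0) = 31.6386 m/s = 70.77 mph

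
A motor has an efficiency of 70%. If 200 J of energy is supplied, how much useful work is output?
W_out = η·W_in = 0.7·200 = 140.0 J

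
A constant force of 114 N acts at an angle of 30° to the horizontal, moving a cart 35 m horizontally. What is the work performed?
W = F·d·cosθ = (114)(35)cos(30°) = 3455 J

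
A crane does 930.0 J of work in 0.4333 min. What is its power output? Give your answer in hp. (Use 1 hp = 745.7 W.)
Convert to SI: W = 930.0 J, t = 25.998 s
P = W/t = 930.0/25.998 = 35.772 W = 0.04797 hp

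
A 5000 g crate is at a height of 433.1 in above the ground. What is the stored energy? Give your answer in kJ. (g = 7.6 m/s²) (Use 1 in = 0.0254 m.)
Convert to SI: m = 5.0 kg, h = 11.0007 m
PE = mgh = (5.0)(7.6)(11.0007) = 418.028 J = 0.418 kJ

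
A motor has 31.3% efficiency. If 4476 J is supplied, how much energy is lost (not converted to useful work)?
W_lost = W_in(1 − η) = 4476·(1 − 0.313) = 3075 J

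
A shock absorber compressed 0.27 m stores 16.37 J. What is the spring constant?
k = 2·PE/x² = 2·16.37/(0.27)² = 449.1 N/m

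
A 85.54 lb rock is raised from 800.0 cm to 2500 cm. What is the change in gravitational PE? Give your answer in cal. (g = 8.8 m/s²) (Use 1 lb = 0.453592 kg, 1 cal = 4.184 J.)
Convert to SI: m = 38.8003 kg, Δh = 17.0 m
ΔPE = mgΔh = (38.8003)(8.8)(17.0) = 5804.52 J = 1387 cal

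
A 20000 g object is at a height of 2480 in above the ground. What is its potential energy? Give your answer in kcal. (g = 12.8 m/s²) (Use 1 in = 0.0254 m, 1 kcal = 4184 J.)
Convert to SI: m = 20.0 kg, h = 62.992 m
PE = mgh = (20.0)(12.8)(62.992) = 16126.0 J = 3.854 kcal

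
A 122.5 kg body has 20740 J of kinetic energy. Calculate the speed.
v = √(2·KE/m) = √(2·20740/122.5) = 18.4 m/s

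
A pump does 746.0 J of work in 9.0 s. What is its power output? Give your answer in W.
P = W/t = 746.0/9.0 = 82.89 W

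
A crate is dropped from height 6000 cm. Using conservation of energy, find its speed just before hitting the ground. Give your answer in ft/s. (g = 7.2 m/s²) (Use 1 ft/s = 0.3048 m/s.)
Convert to SI: h = 60.0 m
mgh = ½mv² ⇒ v = √(2gh) = √(2·7.2·60.0) = 29.3939 m/s = 96.44 ft/s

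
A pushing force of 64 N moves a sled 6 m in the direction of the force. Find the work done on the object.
W = F·d = (64)(6) = 384.0 J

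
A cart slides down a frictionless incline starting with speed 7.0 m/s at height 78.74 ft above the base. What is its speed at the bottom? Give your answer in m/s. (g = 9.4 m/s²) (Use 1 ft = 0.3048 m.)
Convert to SI: v₀ = 7.0 m/s, h = 24.0 m
½mv₀² + mgh = ½mv² ⇒ v = √(v₀² + 2gh) = √(7.0² + 2·9.4·24.0) = 22.37 m/s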